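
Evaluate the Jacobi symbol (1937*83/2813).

-1

By multiplicativity, (1937·83/2813) = (1937/2813)·(83/2813).
First factor (1937/2813):
1937 ≡ 1 (mod 4), so quadratic reciprocity gives (1937/2813) = (2813/1937). Reduce: 2813 ≡ 876 (mod 1937). Now have (876/1937).
Factor out 2: 876 = 2^2·219. Since 1937 ≡ 1 (mod 8), (2/1937) = +1, and (2/1937)^2 = +1. Now have (219/1937).
1937 ≡ 1 (mod 4), so quadratic reciprocity gives (219/1937) = (1937/219). Reduce: 1937 ≡ 185 (mod 219). Now have (185/219).
185 ≡ 1 (mod 4), so quadratic reciprocity gives (185/219) = (219/185). Reduce: 219 ≡ 34 (mod 185). Now have (34/185).
Factor out 2: 34 = 2·17. Since 185 ≡ 1 (mod 8), (2/185) = +1. Now have (17/185).
17 ≡ 1 (mod 4), so quadratic reciprocity gives (17/185) = (185/17). Reduce: 185 ≡ 15 (mod 17). Now have (15/17).
17 ≡ 1 (mod 4), so quadratic reciprocity gives (15/17) = (17/15). Reduce: 17 ≡ 2 (mod 15). Now have (2/15).
Factor out 2: 2 = 2. Since 15 ≡ 7 (mod 8), (2/15) = +1. Now have (1/15).
(1/15) = 1. Collecting the sign factors: 1.
Second factor (83/2813):
2813 ≡ 1 (mod 4), so quadratic reciprocity gives (83/2813) = (2813/83). Reduce: 2813 ≡ 74 (mod 83). Now have (74/83).
Factor out 2: 74 = 2·37. Since 83 ≡ 3 (mod 8), (2/83) = -1. Now have -(37/83).
37 ≡ 1 (mod 4), so quadratic reciprocity gives (37/83) = (83/37). Reduce: 83 ≡ 9 (mod 37). Now have -(9/37).
9 ≡ 1 (mod 4), so quadratic reciprocity gives (9/37) = (37/9). Reduce: 37 ≡ 1 (mod 9). Now have -(1/9).
(1/9) = 1. Collecting the sign factors: -1.
Product: (1)·(-1) = -1.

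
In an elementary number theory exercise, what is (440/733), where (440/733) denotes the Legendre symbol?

Factor out 2: 440 = 2^3·55. Since 733 ≡ 5 (mod 8), (2/733) = -1, and (2/733)^3 = -1. Now have -(55/733).
733 ≡ 1 (mod 4), so quadratic reciprocity gives (55/733) = (733/55). Reduce: 733 ≡ 18 (mod 55). Now have -(18/55).
Factor out 2: 18 = 2·9. Since 55 ≡ 7 (mod 8), (2/55) = +1. Now have -(9/55).
9 ≡ 1 (mod 4), so quadratic reciprocity gives (9/55) = (55/9). Reduce: 55 ≡ 1 (mod 9). Now have -(1/9).
(1/9) = 1. Collecting the sign factors: -1.

-1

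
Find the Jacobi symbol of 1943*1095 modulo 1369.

By multiplicativity, (1943·1095|1369) = (1943|1369)·(1095|1369).
First factor (1943|1369):
Reduce the numerator: 1943 ≡ 574 (mod 1369), so (1943|1369) = (574|1369).
Factor out 2: 574 = 2·287. Since 1369 ≡ 1 (mod 8), (2|1369) = +1. Now have (287|1369).
1369 ≡ 1 (mod 4), so quadratic reciprocity gives (287|1369) = (1369|287). Reduce: 1369 ≡ 221 (mod 287). Now have (221|287).
221 ≡ 1 (mod 4), so quadratic reciprocity gives (221|287) = (287|221). Reduce: 287 ≡ 66 (mod 221). Now have (66|221).
Factor out 2: 66 = 2·33. Since 221 ≡ 5 (mod 8), (2|221) = -1. Now have -(33|221).
33 ≡ 1 (mod 4), so quadratic reciprocity gives (33|221) = (221|33). Reduce: 221 ≡ 23 (mod 33). Now have -(23|33).
33 ≡ 1 (mod 4), so quadratic reciprocity gives (23|33) = (33|23). Reduce: 33 ≡ 10 (mod 23). Now have -(10|23).
Factor out 2: 10 = 2·5. Since 23 ≡ 7 (mod 8), (2|23) = +1. Now have -(5|23).
5 ≡ 1 (mod 4), so quadratic reciprocity gives (5|23) = (23|5). Reduce: 23 ≡ 3 (mod 5). Now have -(3|5).
5 ≡ 1 (mod 4), so quadratic reciprocity gives (3|5) = (5|3). Reduce: 5 ≡ 2 (mod 3). Now have -(2|3).
Factor out 2: 2 = 2. Since 3 ≡ 3 (mod 8), (2|3) = -1. Now have (1|3).
(1|3) = 1. Collecting the sign factors: 1.
Second factor (1095|1369):
1369 ≡ 1 (mod 4), so quadratic reciprocity gives (1095|1369) = (1369|1095). Reduce: 1369 ≡ 274 (mod 1095). Now have (274|1095).
Factor out 2: 274 = 2·137. Since 1095 ≡ 7 (mod 8), (2|1095) = +1. Now have (137|1095).
137 ≡ 1 (mod 4), so quadratic reciprocity gives (137|1095) = (1095|137). Reduce: 1095 ≡ 136 (mod 137). Now have (136|137).
Factor out 2: 136 = 2^3·17. Since 137 ≡ 1 (mod 8), (2|137) = +1, and (2|137)^3 = +1. Now have (17|137).
17 ≡ 1 (mod 4), so quadratic reciprocity gives (17|137) = (137|17). Reduce: 137 ≡ 1 (mod 17). Now have (1|17).
(1|17) = 1. Collecting the sign factors: 1.
Product: (1)·(1) = 1.

1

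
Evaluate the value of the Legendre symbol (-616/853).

-1

Pull out -1: (-616/853) = (-1/853)·(616/853). Since 853 ≡ 1 (mod 4), (-1/853) = +1. Now have (616/853).
Factor out 2: 616 = 2^3·77. Since 853 ≡ 5 (mod 8), (2/853) = -1, and (2/853)^3 = -1. Now have -(77/853).
77 ≡ 1 (mod 4), so quadratic reciprocity gives (77/853) = (853/77). Reduce: 853 ≡ 6 (mod 77). Now have -(6/77).
Factor out 2: 6 = 2·3. Since 77 ≡ 5 (mod 8), (2/77) = -1. Now have (3/77).
77 ≡ 1 (mod 4), so quadratic reciprocity gives (3/77) = (77/3). Reduce: 77 ≡ 2 (mod 3). Now have (2/3).
Factor out 2: 2 = 2. Since 3 ≡ 3 (mod 8), (2/3) = -1. Now have -(1/3).
(1/3) = 1. Collecting the sign factors: -1.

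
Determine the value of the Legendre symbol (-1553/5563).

Reduce the numerator: -1553 ≡ 4010 (mod 5563), so (-1553/5563) = (4010/5563).
Factor out 2: 4010 = 2·2005. Since 5563 ≡ 3 (mod 8), (2/5563) = -1. Now have -(2005/5563).
2005 ≡ 1 (mod 4), so quadratic reciprocity gives (2005/5563) = (5563/2005). Reduce: 5563 ≡ 1553 (mod 2005). Now have -(1553/2005).
1553 ≡ 1 (mod 4), so quadratic reciprocity gives (1553/2005) = (2005/1553). Reduce: 2005 ≡ 452 (mod 1553). Now have -(452/1553).
Factor out 2: 452 = 2^2·113. Since 1553 ≡ 1 (mod 8), (2/1553) = +1, and (2/1553)^2 = +1. Now have -(113/1553).
113 ≡ 1 (mod 4), so quadratic reciprocity gives (113/1553) = (1553/113). Reduce: 1553 ≡ 84 (mod 113). Now have -(84/113).
Factor out 2: 84 = 2^2·21. Since 113 ≡ 1 (mod 8), (2/113) = +1, and (2/113)^2 = +1. Now have -(21/113).
21 ≡ 1 (mod 4), so quadratic reciprocity gives (21/113) = (113/21). Reduce: 113 ≡ 8 (mod 21). Now have -(8/21).
Factor out 2: 8 = 2^3. Since 21 ≡ 5 (mod 8), (2/21) = -1, and (2/21)^3 = -1. Now have (1/21).
(1/21) = 1. Collecting the sign factors: 1.

1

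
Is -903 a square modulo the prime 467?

no

(-903|467)
  = (31|467)    [-903 ≡ 31 mod 467]
  = -(467|31)    [QR: both ≡ 3 mod 4, sign flips]
  = -(2|31)    [467 ≡ 2 mod 31]
  = -(1|31)    [31 ≡ 7 mod 8 ⇒ (2|31) = +1]
  = -1    [(1|31) = 1]
The Legendre symbol is -1, so x^2 ≡ -903 (mod 467) has no solution.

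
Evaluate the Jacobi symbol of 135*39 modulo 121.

By multiplicativity, (135·39/121) = (135/121)·(39/121).
First factor (135/121):
Reduce the numerator: 135 ≡ 14 (mod 121), so (135/121) = (14/121).
Factor out 2: 14 = 2·7. Since 121 ≡ 1 (mod 8), (2/121) = +1. Now have (7/121).
121 ≡ 1 (mod 4), so quadratic reciprocity gives (7/121) = (121/7). Reduce: 121 ≡ 2 (mod 7). Now have (2/7).
Factor out 2: 2 = 2. Since 7 ≡ 7 (mod 8), (2/7) = +1. Now have (1/7).
(1/7) = 1. Collecting the sign factors: 1.
Second factor (39/121):
121 ≡ 1 (mod 4), so quadratic reciprocity gives (39/121) = (121/39). Reduce: 121 ≡ 4 (mod 39). Now have (4/39).
Factor out 2: 4 = 2^2. Since 39 ≡ 7 (mod 8), (2/39) = +1, and (2/39)^2 = +1. Now have (1/39).
(1/39) = 1. Collecting the sign factors: 1.
Product: (1)·(1) = 1.

1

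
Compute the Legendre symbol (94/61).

-1

(94/61)
  = (33/61)    [94 ≡ 33 mod 61]
  = (61/33)    [QR: 33 ≡ 1 mod 4, sign kept]
  = (28/33)    [61 ≡ 28 mod 33]
  = (7/33)    [33 ≡ 1 mod 8 ⇒ (2/33)^2 = +1]
  = (33/7)    [QR: 33 ≡ 1 mod 4, sign kept]
  = (5/7)    [33 ≡ 5 mod 7]
  = (7/5)    [QR: 5 ≡ 1 mod 4, sign kept]
  = (2/5)    [7 ≡ 2 mod 5]
  = -(1/5)    [5 ≡ 5 mod 8 ⇒ (2/5) = -1]
  = -1    [(1/5) = 1]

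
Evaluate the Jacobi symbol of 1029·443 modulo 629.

1

By multiplicativity, (1029·443 / 629) = (1029 / 629)·(443 / 629).
First factor (1029 / 629):
(1029 / 629)
  = (400 / 629)    [1029 ≡ 400 mod 629]
  = (25 / 629)    [629 ≡ 5 mod 8 ⇒ (2 / 629)^4 = +1]
  = (629 / 25)    [QR: 25 ≡ 1 mod 4, sign kept]
  = (4 / 25)    [629 ≡ 4 mod 25]
  = (1 / 25)    [25 ≡ 1 mod 8 ⇒ (2 / 25)^2 = +1]
  = 1    [(1 / 25) = 1]
Second factor (443 / 629):
(443 / 629)
  = (629 / 443)    [QR: 629 ≡ 1 mod 4, sign kept]
  = (186 / 443)    [629 ≡ 186 mod 443]
  = -(93 / 443)    [443 ≡ 3 mod 8 ⇒ (2 / 443) = -1]
  = -(443 / 93)    [QR: 93 ≡ 1 mod 4, sign kept]
  = -(71 / 93)    [443 ≡ 71 mod 93]
  = -(93 / 71)    [QR: 93 ≡ 1 mod 4, sign kept]
  = -(22 / 71)    [93 ≡ 22 mod 71]
  = -(11 / 71)    [71 ≡ 7 mod 8 ⇒ (2 / 71) = +1]
  = (71 / 11)    [QR: both ≡ 3 mod 4, sign flips]
  = (5 / 11)    [71 ≡ 5 mod 11]
  = (11 / 5)    [QR: 5 ≡ 1 mod 4, sign kept]
  = (1 / 5)    [11 ≡ 1 mod 5]
  = 1    [(1 / 5) = 1]
Product: (1)·(1) = 1.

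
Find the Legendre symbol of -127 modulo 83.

-1

Reduce the numerator: -127 ≡ 39 (mod 83), so (-127|83) = (39|83).
Both 39 ≡ 3 and 83 ≡ 3 (mod 4), so reciprocity gives (39|83) = -(83|39). Reduce: 83 ≡ 5 (mod 39). Now have -(5|39).
5 ≡ 1 (mod 4), so quadratic reciprocity gives (5|39) = (39|5). Reduce: 39 ≡ 4 (mod 5). Now have -(4|5).
Factor out 2: 4 = 2^2. Since 5 ≡ 5 (mod 8), (2|5) = -1, and (2|5)^2 = +1. Now have -(1|5).
(1|5) = 1. Collecting the sign factors: -1.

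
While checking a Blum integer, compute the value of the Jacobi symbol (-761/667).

-1

Pull out -1: (-761/667) = (-1/667)·(761/667). Since 667 ≡ 3 (mod 4), (-1/667) = -1. Now have -(761/667).
Reduce the numerator: 761 ≡ 94 (mod 667), so (761/667) = (94/667).
Factor out 2: 94 = 2·47. Since 667 ≡ 3 (mod 8), (2/667) = -1. Now have (47/667).
Both 47 ≡ 3 and 667 ≡ 3 (mod 4), so reciprocity gives (47/667) = -(667/47). Reduce: 667 ≡ 9 (mod 47). Now have -(9/47).
9 ≡ 1 (mod 4), so quadratic reciprocity gives (9/47) = (47/9). Reduce: 47 ≡ 2 (mod 9). Now have -(2/9).
Factor out 2: 2 = 2. Since 9 ≡ 1 (mod 8), (2/9) = +1. Now have -(1/9).
(1/9) = 1. Collecting the sign factors: -1.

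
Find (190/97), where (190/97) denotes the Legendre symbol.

1

Reduce the numerator: 190 ≡ 93 (mod 97), so (190/97) = (93/97).
93 ≡ 1 (mod 4), so quadratic reciprocity gives (93/97) = (97/93). Reduce: 97 ≡ 4 (mod 93). Now have (4/93).
Factor out 2: 4 = 2^2. Since 93 ≡ 5 (mod 8), (2/93) = -1, and (2/93)^2 = +1. Now have (1/93).
(1/93) = 1. Collecting the sign factors: 1.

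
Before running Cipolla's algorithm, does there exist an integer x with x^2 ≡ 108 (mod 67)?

(108|67)
  = (41|67)    [108 ≡ 41 mod 67]
  = (67|41)    [QR: 41 ≡ 1 mod 4, sign kept]
  = (26|41)    [67 ≡ 26 mod 41]
  = (13|41)    [41 ≡ 1 mod 8 ⇒ (2|41) = +1]
  = (41|13)    [QR: 13 ≡ 1 mod 4, sign kept]
  = (2|13)    [41 ≡ 2 mod 13]
  = -(1|13)    [13 ≡ 5 mod 8 ⇒ (2|13) = -1]
  = -1    [(1|13) = 1]
The Legendre symbol is -1, so x^2 ≡ 108 (mod 67) has no solution.

no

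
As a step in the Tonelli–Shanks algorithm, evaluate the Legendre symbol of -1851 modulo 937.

-1

Pull out -1: (-1851|937) = (-1|937)·(1851|937). Since 937 ≡ 1 (mod 4), (-1|937) = +1. Now have (1851|937).
Reduce the numerator: 1851 ≡ 914 (mod 937), so (1851|937) = (914|937).
Factor out 2: 914 = 2·457. Since 937 ≡ 1 (mod 8), (2|937) = +1. Now have (457|937).
457 ≡ 1 (mod 4), so quadratic reciprocity gives (457|937) = (937|457). Reduce: 937 ≡ 23 (mod 457). Now have (23|457).
457 ≡ 1 (mod 4), so quadratic reciprocity gives (23|457) = (457|23). Reduce: 457 ≡ 20 (mod 23). Now have (20|23).
Factor out 2: 20 = 2^2·5. Since 23 ≡ 7 (mod 8), (2|23) = +1, and (2|23)^2 = +1. Now have (5|23).
5 ≡ 1 (mod 4), so quadratic reciprocity gives (5|23) = (23|5). Reduce: 23 ≡ 3 (mod 5). Now have (3|5).
5 ≡ 1 (mod 4), so quadratic reciprocity gives (3|5) = (5|3). Reduce: 5 ≡ 2 (mod 3). Now have (2|3).
Factor out 2: 2 = 2. Since 3 ≡ 3 (mod 8), (2|3) = -1. Now have -(1|3).
(1|3) = 1. Collecting the sign factors: -1.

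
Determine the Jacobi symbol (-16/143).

-1

Reduce the numerator: -16 ≡ 127 (mod 143), so (-16/143) = (127/143).
Both 127 ≡ 3 and 143 ≡ 3 (mod 4), so reciprocity gives (127/143) = -(143/127). Reduce: 143 ≡ 16 (mod 127). Now have -(16/127).
Factor out 2: 16 = 2^4. Since 127 ≡ 7 (mod 8), (2/127) = +1, and (2/127)^4 = +1. Now have -(1/127).
(1/127) = 1. Collecting the sign factors: -1.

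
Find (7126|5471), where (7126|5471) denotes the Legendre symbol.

1

Reduce the numerator: 7126 ≡ 1655 (mod 5471), so (7126|5471) = (1655|5471).
Both 1655 ≡ 3 and 5471 ≡ 3 (mod 4), so reciprocity gives (1655|5471) = -(5471|1655). Reduce: 5471 ≡ 506 (mod 1655). Now have -(506|1655).
Factor out 2: 506 = 2·253. Since 1655 ≡ 7 (mod 8), (2|1655) = +1. Now have -(253|1655).
253 ≡ 1 (mod 4), so quadratic reciprocity gives (253|1655) = (1655|253). Reduce: 1655 ≡ 137 (mod 253). Now have -(137|253).
137 ≡ 1 (mod 4), so quadratic reciprocity gives (137|253) = (253|137). Reduce: 253 ≡ 116 (mod 137). Now have -(116|137).
Factor out 2: 116 = 2^2·29. Since 137 ≡ 1 (mod 8), (2|137) = +1, and (2|137)^2 = +1. Now have -(29|137).
29 ≡ 1 (mod 4), so quadratic reciprocity gives (29|137) = (137|29). Reduce: 137 ≡ 21 (mod 29). Now have -(21|29).
21 ≡ 1 (mod 4), so quadratic reciprocity gives (21|29) = (29|21). Reduce: 29 ≡ 8 (mod 21). Now have -(8|21).
Factor out 2: 8 = 2^3. Since 21 ≡ 5 (mod 8), (2|21) = -1, and (2|21)^3 = -1. Now have (1|21).
(1|21) = 1. Collecting the sign factors: 1.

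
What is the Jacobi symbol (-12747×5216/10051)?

1

By multiplicativity, (-12747·5216/10051) = (-12747/10051)·(5216/10051).
First factor (-12747/10051):
(-12747/10051)
  = (7355/10051)    [-12747 ≡ 7355 mod 10051]
  = -(10051/7355)    [QR: both ≡ 3 mod 4, sign flips]
  = -(2696/7355)    [10051 ≡ 2696 mod 7355]
  = (337/7355)    [7355 ≡ 3 mod 8 ⇒ (2/7355)^3 = -1]
  = (7355/337)    [QR: 337 ≡ 1 mod 4, sign kept]
  = (278/337)    [7355 ≡ 278 mod 337]
  = (139/337)    [337 ≡ 1 mod 8 ⇒ (2/337) = +1]
  = (337/139)    [QR: 337 ≡ 1 mod 4, sign kept]
  = (59/139)    [337 ≡ 59 mod 139]
  = -(139/59)    [QR: both ≡ 3 mod 4, sign flips]
  = -(21/59)    [139 ≡ 21 mod 59]
  = -(59/21)    [QR: 21 ≡ 1 mod 4, sign kept]
  = -(17/21)    [59 ≡ 17 mod 21]
  = -(21/17)    [QR: 17 ≡ 1 mod 4, sign kept]
  = -(4/17)    [21 ≡ 4 mod 17]
  = -(1/17)    [17 ≡ 1 mod 8 ⇒ (2/17)^2 = +1]
  = -1    [(1/17) = 1]
Second factor (5216/10051):
(5216/10051)
  = -(163/10051)    [10051 ≡ 3 mod 8 ⇒ (2/10051)^5 = -1]
  = (10051/163)    [QR: both ≡ 3 mod 4, sign flips]
  = (108/163)    [10051 ≡ 108 mod 163]
  = (27/163)    [163 ≡ 3 mod 8 ⇒ (2/163)^2 = +1]
  = -(163/27)    [QR: both ≡ 3 mod 4, sign flips]
  = -(1/27)    [163 ≡ 1 mod 27]
  = -1    [(1/27) = 1]
Product: (-1)·(-1) = 1.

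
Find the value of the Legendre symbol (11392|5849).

(11392|5849)
  = (5543|5849)    [11392 ≡ 5543 mod 5849]
  = (5849|5543)    [QR: 5849 ≡ 1 mod 4, sign kept]
  = (306|5543)    [5849 ≡ 306 mod 5543]
  = (153|5543)    [5543 ≡ 7 mod 8 ⇒ (2|5543) = +1]
  = (5543|153)    [QR: 153 ≡ 1 mod 4, sign kept]
  = (35|153)    [5543 ≡ 35 mod 153]
  = (153|35)    [QR: 153 ≡ 1 mod 4, sign kept]
  = (13|35)    [153 ≡ 13 mod 35]
  = (35|13)    [QR: 13 ≡ 1 mod 4, sign kept]
  = (9|13)    [35 ≡ 9 mod 13]
  = (13|9)    [QR: 9 ≡ 1 mod 4, sign kept]
  = (4|9)    [13 ≡ 4 mod 9]
  = (1|9)    [9 ≡ 1 mod 8 ⇒ (2|9)^2 = +1]
  = 1    [(1|9) = 1]

1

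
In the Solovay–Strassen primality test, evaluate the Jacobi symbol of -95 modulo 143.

(-95 / 143)
  = -(95 / 143)    [143 ≡ 3 mod 4 ⇒ (-1 / 143) = -1]
  = (143 / 95)    [QR: both ≡ 3 mod 4, sign flips]
  = (48 / 95)    [143 ≡ 48 mod 95]
  = (3 / 95)    [95 ≡ 7 mod 8 ⇒ (2 / 95)^4 = +1]
  = -(95 / 3)    [QR: both ≡ 3 mod 4, sign flips]
  = -(2 / 3)    [95 ≡ 2 mod 3]
  = (1 / 3)    [3 ≡ 3 mod 8 ⇒ (2 / 3) = -1]
  = 1    [(1 / 3) = 1]

1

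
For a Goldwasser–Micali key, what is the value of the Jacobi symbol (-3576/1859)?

-1

(-3576/1859)
  = -(3576/1859)    [1859 ≡ 3 mod 4 ⇒ (-1/1859) = -1]
  = -(1717/1859)    [3576 ≡ 1717 mod 1859]
  = -(1859/1717)    [QR: 1717 ≡ 1 mod 4, sign kept]
  = -(142/1717)    [1859 ≡ 142 mod 1717]
  = (71/1717)    [1717 ≡ 5 mod 8 ⇒ (2/1717) = -1]
  = (1717/71)    [QR: 1717 ≡ 1 mod 4, sign kept]
  = (13/71)    [1717 ≡ 13 mod 71]
  = (71/13)    [QR: 13 ≡ 1 mod 4, sign kept]
  = (6/13)    [71 ≡ 6 mod 13]
  = -(3/13)    [13 ≡ 5 mod 8 ⇒ (2/13) = -1]
  = -(13/3)    [QR: 13 ≡ 1 mod 4, sign kept]
  = -(1/3)    [13 ≡ 1 mod 3]
  = -1    [(1/3) = 1]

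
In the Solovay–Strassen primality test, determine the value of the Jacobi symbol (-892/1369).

1

(-892/1369)
  = (892/1369)    [1369 ≡ 1 mod 4 ⇒ (-1/1369) = +1]
  = (223/1369)    [1369 ≡ 1 mod 8 ⇒ (2/1369)^2 = +1]
  = (1369/223)    [QR: 1369 ≡ 1 mod 4, sign kept]
  = (31/223)    [1369 ≡ 31 mod 223]
  = -(223/31)    [QR: both ≡ 3 mod 4, sign flips]
  = -(6/31)    [223 ≡ 6 mod 31]
  = -(3/31)    [31 ≡ 7 mod 8 ⇒ (2/31) = +1]
  = (31/3)    [QR: both ≡ 3 mod 4, sign flips]
  = (1/3)    [31 ≡ 1 mod 3]
  = 1    [(1/3) = 1]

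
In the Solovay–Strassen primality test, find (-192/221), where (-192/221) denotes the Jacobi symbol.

-1

(-192/221)
  = (192/221)    [221 ≡ 1 mod 4 ⇒ (-1/221) = +1]
  = (3/221)    [221 ≡ 5 mod 8 ⇒ (2/221)^6 = +1]
  = (221/3)    [QR: 221 ≡ 1 mod 4, sign kept]
  = (2/3)    [221 ≡ 2 mod 3]
  = -(1/3)    [3 ≡ 3 mod 8 ⇒ (2/3) = -1]
  = -1    [(1/3) = 1]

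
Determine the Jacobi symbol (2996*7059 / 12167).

By multiplicativity, (2996·7059 / 12167) = (2996 / 12167)·(7059 / 12167).
First factor (2996 / 12167):
Factor out 2: 2996 = 2^2·749. Since 12167 ≡ 7 (mod 8), (2 / 12167) = +1, and (2 / 12167)^2 = +1. Now have (749 / 12167).
749 ≡ 1 (mod 4), so quadratic reciprocity gives (749 / 12167) = (12167 / 749). Reduce: 12167 ≡ 183 (mod 749). Now have (183 / 749).
749 ≡ 1 (mod 4), so quadratic reciprocity gives (183 / 749) = (749 / 183). Reduce: 749 ≡ 17 (mod 183). Now have (17 / 183).
17 ≡ 1 (mod 4), so quadratic reciprocity gives (17 / 183) = (183 / 17). Reduce: 183 ≡ 13 (mod 17). Now have (13 / 17).
13 ≡ 1 (mod 4), so quadratic reciprocity gives (13 / 17) = (17 / 13). Reduce: 17 ≡ 4 (mod 13). Now have (4 / 13).
Factor out 2: 4 = 2^2. Since 13 ≡ 5 (mod 8), (2 / 13) = -1, and (2 / 13)^2 = +1. Now have (1 / 13).
(1 / 13) = 1. Collecting the sign factors: 1.
Second factor (7059 / 12167):
Both 7059 ≡ 3 and 12167 ≡ 3 (mod 4), so reciprocity gives (7059 / 12167) = -(12167 / 7059). Reduce: 12167 ≡ 5108 (mod 7059). Now have -(5108 / 7059).
Factor out 2: 5108 = 2^2·1277. Since 7059 ≡ 3 (mod 8), (2 / 7059) = -1, and (2 / 7059)^2 = +1. Now have -(1277 / 7059).
1277 ≡ 1 (mod 4), so quadratic reciprocity gives (1277 / 7059) = (7059 / 1277). Reduce: 7059 ≡ 674 (mod 1277). Now have -(674 / 1277).
Factor out 2: 674 = 2·337. Since 1277 ≡ 5 (mod 8), (2 / 1277) = -1. Now have (337 / 1277).
337 ≡ 1 (mod 4), so quadratic reciprocity gives (337 / 1277) = (1277 / 337). Reduce: 1277 ≡ 266 (mod 337). Now have (266 / 337).
Factor out 2: 266 = 2·133. Since 337 ≡ 1 (mod 8), (2 / 337) = +1. Now have (133 / 337).
133 ≡ 1 (mod 4), so quadratic reciprocity gives (133 / 337) = (337 / 133). Reduce: 337 ≡ 71 (mod 133). Now have (71 / 133).
133 ≡ 1 (mod 4), so quadratic reciprocity gives (71 / 133) = (133 / 71). Reduce: 133 ≡ 62 (mod 71). Now have (62 / 71).
Factor out 2: 62 = 2·31. Since 71 ≡ 7 (mod 8), (2 / 71) = +1. Now have (31 / 71).
Both 31 ≡ 3 and 71 ≡ 3 (mod 4), so reciprocity gives (31 / 71) = -(71 / 31). Reduce: 71 ≡ 9 (mod 31). Now have -(9 / 31).
9 ≡ 1 (mod 4), so quadratic reciprocity gives (9 / 31) = (31 / 9). Reduce: 31 ≡ 4 (mod 9). Now have -(4 / 9).
Factor out 2: 4 = 2^2. Since 9 ≡ 1 (mod 8), (2 / 9) = +1, and (2 / 9)^2 = +1. Now have -(1 / 9).
(1 / 9) = 1. Collecting the sign factors: -1.
Product: (1)·(-1) = -1.

-1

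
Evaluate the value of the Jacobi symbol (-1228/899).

1

(-1228/899)
  = (570/899)    [-1228 ≡ 570 mod 899]
  = -(285/899)    [899 ≡ 3 mod 8 ⇒ (2/899) = -1]
  = -(899/285)    [QR: 285 ≡ 1 mod 4, sign kept]
  = -(44/285)    [899 ≡ 44 mod 285]
  = -(11/285)    [285 ≡ 5 mod 8 ⇒ (2/285)^2 = +1]
  = -(285/11)    [QR: 285 ≡ 1 mod 4, sign kept]
  = -(10/11)    [285 ≡ 10 mod 11]
  = (5/11)    [11 ≡ 3 mod 8 ⇒ (2/11) = -1]
  = (11/5)    [QR: 5 ≡ 1 mod 4, sign kept]
  = (1/5)    [11 ≡ 1 mod 5]
  = 1    [(1/5) = 1]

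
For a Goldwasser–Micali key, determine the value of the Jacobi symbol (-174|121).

(-174|121)
  = (174|121)    [121 ≡ 1 mod 4 ⇒ (-1|121) = +1]
  = (53|121)    [174 ≡ 53 mod 121]
  = (121|53)    [QR: 53 ≡ 1 mod 4, sign kept]
  = (15|53)    [121 ≡ 15 mod 53]
  = (53|15)    [QR: 53 ≡ 1 mod 4, sign kept]
  = (8|15)    [53 ≡ 8 mod 15]
  = (1|15)    [15 ≡ 7 mod 8 ⇒ (2|15)^3 = +1]
  = 1    [(1|15) = 1]

1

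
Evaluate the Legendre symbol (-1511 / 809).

(-1511 / 809)
  = (107 / 809)    [-1511 ≡ 107 mod 809]
  = (809 / 107)    [QR: 809 ≡ 1 mod 4, sign kept]
  = (60 / 107)    [809 ≡ 60 mod 107]
  = (15 / 107)    [107 ≡ 3 mod 8 ⇒ (2 / 107)^2 = +1]
  = -(107 / 15)    [QR: both ≡ 3 mod 4, sign flips]
  = -(2 / 15)    [107 ≡ 2 mod 15]
  = -(1 / 15)    [15 ≡ 7 mod 8 ⇒ (2 / 15) = +1]
  = -1    [(1 / 15) = 1]

-1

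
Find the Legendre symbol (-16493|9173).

(-16493|9173)
  = (1853|9173)    [-16493 ≡ 1853 mod 9173]
  = (9173|1853)    [QR: 1853 ≡ 1 mod 4, sign kept]
  = (1761|1853)    [9173 ≡ 1761 mod 1853]
  = (1853|1761)    [QR: 1761 ≡ 1 mod 4, sign kept]
  = (92|1761)    [1853 ≡ 92 mod 1761]
  = (23|1761)    [1761 ≡ 1 mod 8 ⇒ (2|1761)^2 = +1]
  = (1761|23)    [QR: 1761 ≡ 1 mod 4, sign kept]
  = (13|23)    [1761 ≡ 13 mod 23]
  = (23|13)    [QR: 13 ≡ 1 mod 4, sign kept]
  = (10|13)    [23 ≡ 10 mod 13]
  = -(5|13)    [13 ≡ 5 mod 8 ⇒ (2|13) = -1]
  = -(13|5)    [QR: 5 ≡ 1 mod 4, sign kept]
  = -(3|5)    [13 ≡ 3 mod 5]
  = -(5|3)    [QR: 5 ≡ 1 mod 4, sign kept]
  = -(2|3)    [5 ≡ 2 mod 3]
  = (1|3)    [3 ≡ 3 mod 8 ⇒ (2|3) = -1]
  = 1    [(1|3) = 1]

1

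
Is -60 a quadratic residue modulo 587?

Pull out -1: (-60|587) = (-1|587)·(60|587). Since 587 ≡ 3 (mod 4), (-1|587) = -1. Now have -(60|587).
Factor out 2: 60 = 2^2·15. Since 587 ≡ 3 (mod 8), (2|587) = -1, and (2|587)^2 = +1. Now have -(15|587).
Both 15 ≡ 3 and 587 ≡ 3 (mod 4), so reciprocity gives (15|587) = -(587|15). Reduce: 587 ≡ 2 (mod 15). Now have (2|15).
Factor out 2: 2 = 2. Since 15 ≡ 7 (mod 8), (2|15) = +1. Now have (1|15).
(1|15) = 1. Collecting the sign factors: 1.
The Legendre symbol is 1, so x^2 ≡ -60 (mod 587) has solution.

yes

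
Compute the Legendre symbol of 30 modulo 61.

-1

(30/61)
  = -(15/61)    [61 ≡ 5 mod 8 ⇒ (2/61) = -1]
  = -(61/15)    [QR: 61 ≡ 1 mod 4, sign kept]
  = -(1/15)    [61 ≡ 1 mod 15]
  = -1    [(1/15) = 1]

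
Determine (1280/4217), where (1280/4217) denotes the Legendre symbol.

-1

Factor out 2: 1280 = 2^8·5. Since 4217 ≡ 1 (mod 8), (2/4217) = +1, and (2/4217)^8 = +1. Now have (5/4217).
5 ≡ 1 (mod 4), so quadratic reciprocity gives (5/4217) = (4217/5). Reduce: 4217 ≡ 2 (mod 5). Now have (2/5).
Factor out 2: 2 = 2. Since 5 ≡ 5 (mod 8), (2/5) = -1. Now have -(1/5).
(1/5) = 1. Collecting the sign factors: -1.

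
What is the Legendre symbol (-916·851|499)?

1

By multiplicativity, (-916·851|499) = (-916|499)·(851|499).
First factor (-916|499):
Pull out -1: (-916|499) = (-1|499)·(916|499). Since 499 ≡ 3 (mod 4), (-1|499) = -1. Now have -(916|499).
Reduce the numerator: 916 ≡ 417 (mod 499), so (916|499) = (417|499).
417 ≡ 1 (mod 4), so quadratic reciprocity gives (417|499) = (499|417). Reduce: 499 ≡ 82 (mod 417). Now have -(82|417).
Factor out 2: 82 = 2·41. Since 417 ≡ 1 (mod 8), (2|417) = +1. Now have -(41|417).
41 ≡ 1 (mod 4), so quadratic reciprocity gives (41|417) = (417|41). Reduce: 417 ≡ 7 (mod 41). Now have -(7|41).
41 ≡ 1 (mod 4), so quadratic reciprocity gives (7|41) = (41|7). Reduce: 41 ≡ 6 (mod 7). Now have -(6|7).
Factor out 2: 6 = 2·3. Since 7 ≡ 7 (mod 8), (2|7) = +1. Now have -(3|7).
Both 3 ≡ 3 and 7 ≡ 3 (mod 4), so reciprocity gives (3|7) = -(7|3). Reduce: 7 ≡ 1 (mod 3). Now have (1|3).
(1|3) = 1. Collecting the sign factors: 1.
Second factor (851|499):
Reduce the numerator: 851 ≡ 352 (mod 499), so (851|499) = (352|499).
Factor out 2: 352 = 2^5·11. Since 499 ≡ 3 (mod 8), (2|499) = -1, and (2|499)^5 = -1. Now have -(11|499).
Both 11 ≡ 3 and 499 ≡ 3 (mod 4), so reciprocity gives (11|499) = -(499|11). Reduce: 499 ≡ 4 (mod 11). Now have (4|11).
Factor out 2: 4 = 2^2. Since 11 ≡ 3 (mod 8), (2|11) = -1, and (2|11)^2 = +1. Now have (1|11).
(1|11) = 1. Collecting the sign factors: 1.
Product: (1)·(1) = 1.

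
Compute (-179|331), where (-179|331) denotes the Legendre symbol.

-1

(-179|331)
  = -(179|331)    [331 ≡ 3 mod 4 ⇒ (-1|331) = -1]
  = (331|179)    [QR: both ≡ 3 mod 4, sign flips]
  = (152|179)    [331 ≡ 152 mod 179]
  = -(19|179)    [179 ≡ 3 mod 8 ⇒ (2|179)^3 = -1]
  = (179|19)    [QR: both ≡ 3 mod 4, sign flips]
  = (8|19)    [179 ≡ 8 mod 19]
  = -(1|19)    [19 ≡ 3 mod 8 ⇒ (2|19)^3 = -1]
  = -1    [(1|19) = 1]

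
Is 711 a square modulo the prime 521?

Reduce the numerator: 711 ≡ 190 (mod 521), so (711/521) = (190/521).
Factor out 2: 190 = 2·95. Since 521 ≡ 1 (mod 8), (2/521) = +1. Now have (95/521).
521 ≡ 1 (mod 4), so quadratic reciprocity gives (95/521) = (521/95). Reduce: 521 ≡ 46 (mod 95). Now have (46/95).
Factor out 2: 46 = 2·23. Since 95 ≡ 7 (mod 8), (2/95) = +1. Now have (23/95).
Both 23 ≡ 3 and 95 ≡ 3 (mod 4), so reciprocity gives (23/95) = -(95/23). Reduce: 95 ≡ 3 (mod 23). Now have -(3/23).
Both 3 ≡ 3 and 23 ≡ 3 (mod 4), so reciprocity gives (3/23) = -(23/3). Reduce: 23 ≡ 2 (mod 3). Now have (2/3).
Factor out 2: 2 = 2. Since 3 ≡ 3 (mod 8), (2/3) = -1. Now have -(1/3).
(1/3) = 1. Collecting the sign factors: -1.
(711/521) = -1, and 521 is prime, so 711 is not a quadratic residue mod 521.

no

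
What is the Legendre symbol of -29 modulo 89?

-1

(-29/89)
  = (60/89)    [-29 ≡ 60 mod 89]
  = (15/89)    [89 ≡ 1 mod 8 ⇒ (2/89)^2 = +1]
  = (89/15)    [QR: 89 ≡ 1 mod 4, sign kept]
  = (14/15)    [89 ≡ 14 mod 15]
  = (7/15)    [15 ≡ 7 mod 8 ⇒ (2/15) = +1]
  = -(15/7)    [QR: both ≡ 3 mod 4, sign flips]
  = -(1/7)    [15 ≡ 1 mod 7]
  = -1    [(1/7) = 1]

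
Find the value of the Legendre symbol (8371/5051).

-1

(8371/5051)
  = (3320/5051)    [8371 ≡ 3320 mod 5051]
  = -(415/5051)    [5051 ≡ 3 mod 8 ⇒ (2/5051)^3 = -1]
  = (5051/415)    [QR: both ≡ 3 mod 4, sign flips]
  = (71/415)    [5051 ≡ 71 mod 415]
  = -(415/71)    [QR: both ≡ 3 mod 4, sign flips]
  = -(60/71)    [415 ≡ 60 mod 71]
  = -(15/71)    [71 ≡ 7 mod 8 ⇒ (2/71)^2 = +1]
  = (71/15)    [QR: both ≡ 3 mod 4, sign flips]
  = (11/15)    [71 ≡ 11 mod 15]
  = -(15/11)    [QR: both ≡ 3 mod 4, sign flips]
  = -(4/11)    [15 ≡ 4 mod 11]
  = -(1/11)    [11 ≡ 3 mod 8 ⇒ (2/11)^2 = +1]
  = -1    [(1/11) = 1]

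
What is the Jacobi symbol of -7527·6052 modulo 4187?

1

By multiplicativity, (-7527·6052/4187) = (-7527/4187)·(6052/4187).
First factor (-7527/4187):
Pull out -1: (-7527/4187) = (-1/4187)·(7527/4187). Since 4187 ≡ 3 (mod 4), (-1/4187) = -1. Now have -(7527/4187).
Reduce the numerator: 7527 ≡ 3340 (mod 4187), so (7527/4187) = (3340/4187).
Factor out 2: 3340 = 2^2·835. Since 4187 ≡ 3 (mod 8), (2/4187) = -1, and (2/4187)^2 = +1. Now have -(835/4187).
Both 835 ≡ 3 and 4187 ≡ 3 (mod 4), so reciprocity gives (835/4187) = -(4187/835). Reduce: 4187 ≡ 12 (mod 835). Now have (12/835).
Factor out 2: 12 = 2^2·3. Since 835 ≡ 3 (mod 8), (2/835) = -1, and (2/835)^2 = +1. Now have (3/835).
Both 3 ≡ 3 and 835 ≡ 3 (mod 4), so reciprocity gives (3/835) = -(835/3). Reduce: 835 ≡ 1 (mod 3). Now have -(1/3).
(1/3) = 1. Collecting the sign factors: -1.
Second factor (6052/4187):
Reduce the numerator: 6052 ≡ 1865 (mod 4187), so (6052/4187) = (1865/4187).
1865 ≡ 1 (mod 4), so quadratic reciprocity gives (1865/4187) = (4187/1865). Reduce: 4187 ≡ 457 (mod 1865). Now have (457/1865).
457 ≡ 1 (mod 4), so quadratic reciprocity gives (457/1865) = (1865/457). Reduce: 1865 ≡ 37 (mod 457). Now have (37/457).
37 ≡ 1 (mod 4), so quadratic reciprocity gives (37/457) = (457/37). Reduce: 457 ≡ 13 (mod 37). Now have (13/37).
13 ≡ 1 (mod 4), so quadratic reciprocity gives (13/37) = (37/13). Reduce: 37 ≡ 11 (mod 13). Now have (11/13).
13 ≡ 1 (mod 4), so quadratic reciprocity gives (11/13) = (13/11). Reduce: 13 ≡ 2 (mod 11). Now have (2/11).
Factor out 2: 2 = 2. Since 11 ≡ 3 (mod 8), (2/11) = -1. Now have -(1/11).
(1/11) = 1. Collecting the sign factors: -1.
Product: (-1)·(-1) = 1.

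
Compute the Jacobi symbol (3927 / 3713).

(3927 / 3713)
  = (214 / 3713)    [3927 ≡ 214 mod 3713]
  = (107 / 3713)    [3713 ≡ 1 mod 8 ⇒ (2 / 3713) = +1]
  = (3713 / 107)    [QR: 3713 ≡ 1 mod 4, sign kept]
  = (75 / 107)    [3713 ≡ 75 mod 107]
  = -(107 / 75)    [QR: both ≡ 3 mod 4, sign flips]
  = -(32 / 75)    [107 ≡ 32 mod 75]
  = (1 / 75)    [75 ≡ 3 mod 8 ⇒ (2 / 75)^5 = -1]
  = 1    [(1 / 75) = 1]

1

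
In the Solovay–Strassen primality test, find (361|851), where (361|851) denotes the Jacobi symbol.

1

(361|851)
  = (851|361)    [QR: 361 ≡ 1 mod 4, sign kept]
  = (129|361)    [851 ≡ 129 mod 361]
  = (361|129)    [QR: 129 ≡ 1 mod 4, sign kept]
  = (103|129)    [361 ≡ 103 mod 129]
  = (129|103)    [QR: 129 ≡ 1 mod 4, sign kept]
  = (26|103)    [129 ≡ 26 mod 103]
  = (13|103)    [103 ≡ 7 mod 8 ⇒ (2|103) = +1]
  = (103|13)    [QR: 13 ≡ 1 mod 4, sign kept]
  = (12|13)    [103 ≡ 12 mod 13]
  = (3|13)    [13 ≡ 5 mod 8 ⇒ (2|13)^2 = +1]
  = (13|3)    [QR: 13 ≡ 1 mod 4, sign kept]
  = (1|3)    [13 ≡ 1 mod 3]
  = 1    [(1|3) = 1]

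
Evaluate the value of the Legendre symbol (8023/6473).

Reduce the numerator: 8023 ≡ 1550 (mod 6473), so (8023/6473) = (1550/6473).
Factor out 2: 1550 = 2·775. Since 6473 ≡ 1 (mod 8), (2/6473) = +1. Now have (775/6473).
6473 ≡ 1 (mod 4), so quadratic reciprocity gives (775/6473) = (6473/775). Reduce: 6473 ≡ 273 (mod 775). Now have (273/775).
273 ≡ 1 (mod 4), so quadratic reciprocity gives (273/775) = (775/273). Reduce: 775 ≡ 229 (mod 273). Now have (229/273).
229 ≡ 1 (mod 4), so quadratic reciprocity gives (229/273) = (273/229). Reduce: 273 ≡ 44 (mod 229). Now have (44/229).
Factor out 2: 44 = 2^2·11. Since 229 ≡ 5 (mod 8), (2/229) = -1, and (2/229)^2 = +1. Now have (11/229).
229 ≡ 1 (mod 4), so quadratic reciprocity gives (11/229) = (229/11). Reduce: 229 ≡ 9 (mod 11). Now have (9/11).
9 ≡ 1 (mod 4), so quadratic reciprocity gives (9/11) = (11/9). Reduce: 11 ≡ 2 (mod 9). Now have (2/9).
Factor out 2: 2 = 2. Since 9 ≡ 1 (mod 8), (2/9) = +1. Now have (1/9).
(1/9) = 1. Collecting the sign factors: 1.

1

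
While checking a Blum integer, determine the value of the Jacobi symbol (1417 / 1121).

Reduce the numerator: 1417 ≡ 296 (mod 1121), so (1417 / 1121) = (296 / 1121).
Factor out 2: 296 = 2^3·37. Since 1121 ≡ 1 (mod 8), (2 / 1121) = +1, and (2 / 1121)^3 = +1. Now have (37 / 1121).
37 ≡ 1 (mod 4), so quadratic reciprocity gives (37 / 1121) = (1121 / 37). Reduce: 1121 ≡ 11 (mod 37). Now have (11 / 37).
37 ≡ 1 (mod 4), so quadratic reciprocity gives (11 / 37) = (37 / 11). Reduce: 37 ≡ 4 (mod 11). Now have (4 / 11).
Factor out 2: 4 = 2^2. Since 11 ≡ 3 (mod 8), (2 / 11) = -1, and (2 / 11)^2 = +1. Now have (1 / 11).
(1 / 11) = 1. Collecting the sign factors: 1.

1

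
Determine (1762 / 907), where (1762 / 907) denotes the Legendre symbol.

Reduce the numerator: 1762 ≡ 855 (mod 907), so (1762 / 907) = (855 / 907).
Both 855 ≡ 3 and 907 ≡ 3 (mod 4), so reciprocity gives (855 / 907) = -(907 / 855). Reduce: 907 ≡ 52 (mod 855). Now have -(52 / 855).
Factor out 2: 52 = 2^2·13. Since 855 ≡ 7 (mod 8), (2 / 855) = +1, and (2 / 855)^2 = +1. Now have -(13 / 855).
13 ≡ 1 (mod 4), so quadratic reciprocity gives (13 / 855) = (855 / 13). Reduce: 855 ≡ 10 (mod 13). Now have -(10 / 13).
Factor out 2: 10 = 2·5. Since 13 ≡ 5 (mod 8), (2 / 13) = -1. Now have (5 / 13).
5 ≡ 1 (mod 4), so quadratic reciprocity gives (5 / 13) = (13 / 5). Reduce: 13 ≡ 3 (mod 5). Now have (3 / 5).
5 ≡ 1 (mod 4), so quadratic reciprocity gives (3 / 5) = (5 / 3). Reduce: 5 ≡ 2 (mod 3). Now have (2 / 3).
Factor out 2: 2 = 2. Since 3 ≡ 3 (mod 8), (2 / 3) = -1. Now have -(1 / 3).
(1 / 3) = 1. Collecting the sign factors: -1.

-1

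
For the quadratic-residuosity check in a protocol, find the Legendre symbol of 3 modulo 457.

1

457 ≡ 1 (mod 4), so quadratic reciprocity gives (3/457) = (457/3). Reduce: 457 ≡ 1 (mod 3). Now have (1/3).
(1/3) = 1. Collecting the sign factors: 1.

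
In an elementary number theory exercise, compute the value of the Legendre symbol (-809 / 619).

Reduce the numerator: -809 ≡ 429 (mod 619), so (-809 / 619) = (429 / 619).
429 ≡ 1 (mod 4), so quadratic reciprocity gives (429 / 619) = (619 / 429). Reduce: 619 ≡ 190 (mod 429). Now have (190 / 429).
Factor out 2: 190 = 2·95. Since 429 ≡ 5 (mod 8), (2 / 429) = -1. Now have -(95 / 429).
429 ≡ 1 (mod 4), so quadratic reciprocity gives (95 / 429) = (429 / 95). Reduce: 429 ≡ 49 (mod 95). Now have -(49 / 95).
49 ≡ 1 (mod 4), so quadratic reciprocity gives (49 / 95) = (95 / 49). Reduce: 95 ≡ 46 (mod 49). Now have -(46 / 49).
Factor out 2: 46 = 2·23. Since 49 ≡ 1 (mod 8), (2 / 49) = +1. Now have -(23 / 49).
49 ≡ 1 (mod 4), so quadratic reciprocity gives (23 / 49) = (49 / 23). Reduce: 49 ≡ 3 (mod 23). Now have -(3 / 23).
Both 3 ≡ 3 and 23 ≡ 3 (mod 4), so reciprocity gives (3 / 23) = -(23 / 3). Reduce: 23 ≡ 2 (mod 3). Now have (2 / 3).
Factor out 2: 2 = 2. Since 3 ≡ 3 (mod 8), (2 / 3) = -1. Now have -(1 / 3).
(1 / 3) = 1. Collecting the sign factors: -1.

-1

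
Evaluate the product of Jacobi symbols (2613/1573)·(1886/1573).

0

By multiplicativity, (2613·1886/1573) = (2613/1573)·(1886/1573).
First factor (2613/1573):
Reduce the numerator: 2613 ≡ 1040 (mod 1573), so (2613/1573) = (1040/1573).
Factor out 2: 1040 = 2^4·65. Since 1573 ≡ 5 (mod 8), (2/1573) = -1, and (2/1573)^4 = +1. Now have (65/1573).
65 ≡ 1 (mod 4), so quadratic reciprocity gives (65/1573) = (1573/65). Reduce: 1573 ≡ 13 (mod 65). Now have (13/65).
13 ≡ 1 (mod 4), so quadratic reciprocity gives (13/65) = (65/13). Reduce: 65 ≡ 0 (mod 13). Now have (0/13).
The numerator is now 0 with denominator 13 > 1: the symbol is 0.
Second factor (1886/1573):
Reduce the numerator: 1886 ≡ 313 (mod 1573), so (1886/1573) = (313/1573).
313 ≡ 1 (mod 4), so quadratic reciprocity gives (313/1573) = (1573/313). Reduce: 1573 ≡ 8 (mod 313). Now have (8/313).
Factor out 2: 8 = 2^3. Since 313 ≡ 1 (mod 8), (2/313) = +1, and (2/313)^3 = +1. Now have (1/313).
(1/313) = 1. Collecting the sign factors: 1.
Product: (0)·(1) = 0.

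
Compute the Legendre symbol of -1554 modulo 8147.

1

Pull out -1: (-1554/8147) = (-1/8147)·(1554/8147). Since 8147 ≡ 3 (mod 4), (-1/8147) = -1. Now have -(1554/8147).
Factor out 2: 1554 = 2·777. Since 8147 ≡ 3 (mod 8), (2/8147) = -1. Now have (777/8147).
777 ≡ 1 (mod 4), so quadratic reciprocity gives (777/8147) = (8147/777). Reduce: 8147 ≡ 377 (mod 777). Now have (377/777).
377 ≡ 1 (mod 4), so quadratic reciprocity gives (377/777) = (777/377). Reduce: 777 ≡ 23 (mod 377). Now have (23/377).
377 ≡ 1 (mod 4), so quadratic reciprocity gives (23/377) = (377/23). Reduce: 377 ≡ 9 (mod 23). Now have (9/23).
9 ≡ 1 (mod 4), so quadratic reciprocity gives (9/23) = (23/9). Reduce: 23 ≡ 5 (mod 9). Now have (5/9).
5 ≡ 1 (mod 4), so quadratic reciprocity gives (5/9) = (9/5). Reduce: 9 ≡ 4 (mod 5). Now have (4/5).
Factor out 2: 4 = 2^2. Since 5 ≡ 5 (mod 8), (2/5) = -1, and (2/5)^2 = +1. Now have (1/5).
(1/5) = 1. Collecting the sign factors: 1.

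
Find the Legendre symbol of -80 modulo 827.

Pull out -1: (-80/827) = (-1/827)·(80/827). Since 827 ≡ 3 (mod 4), (-1/827) = -1. Now have -(80/827).
Factor out 2: 80 = 2^4·5. Since 827 ≡ 3 (mod 8), (2/827) = -1, and (2/827)^4 = +1. Now have -(5/827).
5 ≡ 1 (mod 4), so quadratic reciprocity gives (5/827) = (827/5). Reduce: 827 ≡ 2 (mod 5). Now have -(2/5).
Factor out 2: 2 = 2. Since 5 ≡ 5 (mod 8), (2/5) = -1. Now have (1/5).
(1/5) = 1. Collecting the sign factors: 1.

1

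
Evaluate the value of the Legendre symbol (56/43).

1

(56/43)
  = (13/43)    [56 ≡ 13 mod 43]
  = (43/13)    [QR: 13 ≡ 1 mod 4, sign kept]
  = (4/13)    [43 ≡ 4 mod 13]
  = (1/13)    [13 ≡ 5 mod 8 ⇒ (2/13)^2 = +1]
  = 1    [(1/13) = 1]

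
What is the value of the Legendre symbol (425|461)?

1

(425|461)
  = (461|425)    [QR: 425 ≡ 1 mod 4, sign kept]
  = (36|425)    [461 ≡ 36 mod 425]
  = (9|425)    [425 ≡ 1 mod 8 ⇒ (2|425)^2 = +1]
  = (425|9)    [QR: 9 ≡ 1 mod 4, sign kept]
  = (2|9)    [425 ≡ 2 mod 9]
  = (1|9)    [9 ≡ 1 mod 8 ⇒ (2|9) = +1]
  = 1    [(1|9) = 1]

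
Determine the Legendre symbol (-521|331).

1

Reduce the numerator: -521 ≡ 141 (mod 331), so (-521|331) = (141|331).
141 ≡ 1 (mod 4), so quadratic reciprocity gives (141|331) = (331|141). Reduce: 331 ≡ 49 (mod 141). Now have (49|141).
49 ≡ 1 (mod 4), so quadratic reciprocity gives (49|141) = (141|49). Reduce: 141 ≡ 43 (mod 49). Now have (43|49).
49 ≡ 1 (mod 4), so quadratic reciprocity gives (43|49) = (49|43). Reduce: 49 ≡ 6 (mod 43). Now have (6|43).
Factor out 2: 6 = 2·3. Since 43 ≡ 3 (mod 8), (2|43) = -1. Now have -(3|43).
Both 3 ≡ 3 and 43 ≡ 3 (mod 4), so reciprocity gives (3|43) = -(43|3). Reduce: 43 ≡ 1 (mod 3). Now have (1|3).
(1|3) = 1. Collecting the sign factors: 1.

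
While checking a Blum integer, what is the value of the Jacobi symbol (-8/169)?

(-8/169)
  = (161/169)    [-8 ≡ 161 mod 169]
  = (169/161)    [QR: 161 ≡ 1 mod 4, sign kept]
  = (8/161)    [169 ≡ 8 mod 161]
  = (1/161)    [161 ≡ 1 mod 8 ⇒ (2/161)^3 = +1]
  = 1    [(1/161) = 1]

1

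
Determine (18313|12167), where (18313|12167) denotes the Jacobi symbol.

-1

Reduce the numerator: 18313 ≡ 6146 (mod 12167), so (18313|12167) = (6146|12167).
Factor out 2: 6146 = 2·3073. Since 12167 ≡ 7 (mod 8), (2|12167) = +1. Now have (3073|12167).
3073 ≡ 1 (mod 4), so quadratic reciprocity gives (3073|12167) = (12167|3073). Reduce: 12167 ≡ 2948 (mod 3073). Now have (2948|3073).
Factor out 2: 2948 = 2^2·737. Since 3073 ≡ 1 (mod 8), (2|3073) = +1, and (2|3073)^2 = +1. Now have (737|3073).
737 ≡ 1 (mod 4), so quadratic reciprocity gives (737|3073) = (3073|737). Reduce: 3073 ≡ 125 (mod 737). Now have (125|737).
125 ≡ 1 (mod 4), so quadratic reciprocity gives (125|737) = (737|125). Reduce: 737 ≡ 112 (mod 125). Now have (112|125).
Factor out 2: 112 = 2^4·7. Since 125 ≡ 5 (mod 8), (2|125) = -1, and (2|125)^4 = +1. Now have (7|125).
125 ≡ 1 (mod 4), so quadratic reciprocity gives (7|125) = (125|7). Reduce: 125 ≡ 6 (mod 7). Now have (6|7).
Factor out 2: 6 = 2·3. Since 7 ≡ 7 (mod 8), (2|7) = +1. Now have (3|7).
Both 3 ≡ 3 and 7 ≡ 3 (mod 4), so reciprocity gives (3|7) = -(7|3). Reduce: 7 ≡ 1 (mod 3). Now have -(1|3).
(1|3) = 1. Collecting the sign factors: -1.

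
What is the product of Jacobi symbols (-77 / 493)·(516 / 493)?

By multiplicativity, (-77·516 / 493) = (-77 / 493)·(516 / 493).
First factor (-77 / 493):
Reduce the numerator: -77 ≡ 416 (mod 493), so (-77 / 493) = (416 / 493).
Factor out 2: 416 = 2^5·13. Since 493 ≡ 5 (mod 8), (2 / 493) = -1, and (2 / 493)^5 = -1. Now have -(13 / 493).
13 ≡ 1 (mod 4), so quadratic reciprocity gives (13 / 493) = (493 / 13). Reduce: 493 ≡ 12 (mod 13). Now have -(12 / 13).
Factor out 2: 12 = 2^2·3. Since 13 ≡ 5 (mod 8), (2 / 13) = -1, and (2 / 13)^2 = +1. Now have -(3 / 13).
13 ≡ 1 (mod 4), so quadratic reciprocity gives (3 / 13) = (13 / 3). Reduce: 13 ≡ 1 (mod 3). Now have -(1 / 3).
(1 / 3) = 1. Collecting the sign factors: -1.
Second factor (516 / 493):
Reduce the numerator: 516 ≡ 23 (mod 493), so (516 / 493) = (23 / 493).
493 ≡ 1 (mod 4), so quadratic reciprocity gives (23 / 493) = (493 / 23). Reduce: 493 ≡ 10 (mod 23). Now have (10 / 23).
Factor out 2: 10 = 2·5. Since 23 ≡ 7 (mod 8), (2 / 23) = +1. Now have (5 / 23).
5 ≡ 1 (mod 4), so quadratic reciprocity gives (5 / 23) = (23 / 5). Reduce: 23 ≡ 3 (mod 5). Now have (3 / 5).
5 ≡ 1 (mod 4), so quadratic reciprocity gives (3 / 5) = (5 / 3). Reduce: 5 ≡ 2 (mod 3). Now have (2 / 3).
Factor out 2: 2 = 2. Since 3 ≡ 3 (mod 8), (2 / 3) = -1. Now have -(1 / 3).
(1 / 3) = 1. Collecting the sign factors: -1.
Product: (-1)·(-1) = 1.

1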